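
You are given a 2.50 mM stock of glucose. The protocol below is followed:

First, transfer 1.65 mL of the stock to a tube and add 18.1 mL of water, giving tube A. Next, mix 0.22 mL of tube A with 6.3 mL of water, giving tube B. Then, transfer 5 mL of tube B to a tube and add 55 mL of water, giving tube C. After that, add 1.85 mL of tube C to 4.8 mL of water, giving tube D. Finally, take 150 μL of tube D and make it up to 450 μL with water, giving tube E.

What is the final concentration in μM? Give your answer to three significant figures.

Step 1: 1.65 mL + 18.1 mL = 19.75 mL total → factor 19.75/1.65 = 11.97
Step 2: 0.22 mL + 6.3 mL = 6.52 mL total → factor 6.52/0.22 = 29.636
Step 3: 5 mL + 55 mL = 60 mL total → factor 60/5 = 12
Step 4: 1.85 mL + 4.8 mL = 6.65 mL total → factor 6.65/1.85 = 3.5946
Step 5: 150 μL brought to 450 μL → factor 450/150 = 3
Overall dilution factor = 11.97 × 29.636 × 12 × 3.5946 × 3 = 45905
Final = 2.50 mM / 45905 = 5.446 × 10^-5 mM = 0.0545 μM

0.0545 μM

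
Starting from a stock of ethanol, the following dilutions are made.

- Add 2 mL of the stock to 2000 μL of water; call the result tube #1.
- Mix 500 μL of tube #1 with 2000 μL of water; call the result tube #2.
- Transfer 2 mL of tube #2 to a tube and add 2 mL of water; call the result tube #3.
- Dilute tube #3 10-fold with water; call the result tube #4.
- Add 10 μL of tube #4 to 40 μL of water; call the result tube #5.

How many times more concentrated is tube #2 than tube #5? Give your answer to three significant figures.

100

Step 1: 2 mL + 2000 μL = 4 mL total → factor 4/2 = 2
Step 2: 500 μL + 2000 μL = 2500 μL total → factor 2500/500 = 5
Step 3: 2 mL + 2 mL = 4 mL total → factor 4/2 = 2
Step 4: 10-fold → factor 10
Step 5: 10 μL + 40 μL = 50 μL total → factor 50/10 = 5
Dilution factor to tube #2 = 10; to tube #5 = 1000
[tube #2]/[tube #5] = (factor to tube #5)/(factor to tube #2) = 1000/10 = 100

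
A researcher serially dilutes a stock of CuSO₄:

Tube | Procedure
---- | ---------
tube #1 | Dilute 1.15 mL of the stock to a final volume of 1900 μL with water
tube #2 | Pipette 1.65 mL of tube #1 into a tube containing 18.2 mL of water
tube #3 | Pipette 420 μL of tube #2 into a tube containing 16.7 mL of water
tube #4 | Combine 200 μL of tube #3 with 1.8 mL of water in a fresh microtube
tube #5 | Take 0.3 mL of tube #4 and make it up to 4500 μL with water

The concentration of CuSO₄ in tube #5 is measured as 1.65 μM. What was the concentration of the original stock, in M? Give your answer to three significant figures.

0.201 M

Step 1: 1.15 mL brought to 1900 μL → factor 1.9/1.15 = 1.6522
Step 2: 1.65 mL + 18.2 mL = 19.85 mL total → factor 19.85/1.65 = 12.03
Step 3: 420 μL + 16.7 mL = 17120 μL total → factor 17120/420 = 40.762
Step 4: 200 μL + 1.8 mL = 2000 μL total → factor 2000/200 = 10
Step 5: 0.3 mL brought to 4500 μL → factor 4.5/0.3 = 15
Overall dilution factor = 1.6522 × 12.03 × 40.762 × 10 × 15 = 1.2153 × 10^5
Stock = 1.65 μM × 1.2153 × 10^5 = 2.005 × 10^5 μM = 0.201 M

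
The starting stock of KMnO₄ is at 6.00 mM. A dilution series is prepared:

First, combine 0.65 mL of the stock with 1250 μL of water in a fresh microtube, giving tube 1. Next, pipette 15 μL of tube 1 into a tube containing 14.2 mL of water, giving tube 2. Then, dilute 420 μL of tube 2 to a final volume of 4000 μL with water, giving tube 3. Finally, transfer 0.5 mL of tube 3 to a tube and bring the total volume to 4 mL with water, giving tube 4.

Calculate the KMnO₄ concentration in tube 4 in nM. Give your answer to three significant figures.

Step 1: 0.65 mL + 1250 μL = 1.9 mL total → factor 1.9/0.65 = 2.9231
Step 2: 15 μL + 14.2 mL = 14215 μL total → factor 14215/15 = 947.67
Step 3: 420 μL brought to 4000 μL → factor 4000/420 = 9.5238
Step 4: 0.5 mL brought to 4 mL → factor 4/0.5 = 8
Dilution factor through tube 4 = 2.9231 × 947.67 × 9.5238 × 8 = 2.1106 × 10^5
[tube 4] = 6.00 mM / 2.1106 × 10^5 = 2.843 × 10^-5 mM = 28.4 nM

28.4 nM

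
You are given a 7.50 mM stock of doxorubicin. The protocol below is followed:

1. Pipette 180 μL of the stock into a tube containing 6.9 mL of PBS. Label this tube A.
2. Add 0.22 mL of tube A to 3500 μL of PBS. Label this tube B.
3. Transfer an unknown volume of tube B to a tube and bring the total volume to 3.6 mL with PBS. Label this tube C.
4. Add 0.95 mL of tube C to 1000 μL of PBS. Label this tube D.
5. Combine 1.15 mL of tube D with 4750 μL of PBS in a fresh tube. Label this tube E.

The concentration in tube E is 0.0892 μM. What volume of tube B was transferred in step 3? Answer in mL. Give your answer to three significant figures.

0.300 mL

Step 1: 180 μL + 6.9 mL = 7080 μL total → factor 7080/180 = 39.333
Step 2: 0.22 mL + 3500 μL = 3.72 mL total → factor 3.72/0.22 = 16.909
Step 3: v brought to 3.6 mL → factor = 3.6 mL/v
Step 4: 0.95 mL + 1000 μL = 1.95 mL total → factor 1.95/0.95 = 2.0526
Step 5: 1.15 mL + 4750 μL = 5.9 mL total → factor 5.9/1.15 = 5.1304
Product of known-step factors = 7004
Overall factor = 7.50 mM / (0.0892 μM) = 84081
Step-3 factor = 84081 / 7004 = 12.005
v = 3.6 mL / 12.005 = 0.300 mL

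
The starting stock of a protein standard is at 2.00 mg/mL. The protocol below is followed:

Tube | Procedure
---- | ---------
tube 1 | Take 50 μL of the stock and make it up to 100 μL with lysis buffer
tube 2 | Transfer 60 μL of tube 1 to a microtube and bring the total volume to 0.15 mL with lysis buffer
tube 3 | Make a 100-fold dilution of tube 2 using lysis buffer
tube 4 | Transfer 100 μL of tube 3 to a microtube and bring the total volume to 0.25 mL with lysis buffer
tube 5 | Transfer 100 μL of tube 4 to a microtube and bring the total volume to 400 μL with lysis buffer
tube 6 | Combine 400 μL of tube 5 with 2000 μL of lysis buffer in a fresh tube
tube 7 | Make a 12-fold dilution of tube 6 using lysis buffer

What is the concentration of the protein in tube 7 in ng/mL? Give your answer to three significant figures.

Step 1: 50 μL brought to 100 μL → factor 100/50 = 2
Step 2: 60 μL brought to 0.15 mL → factor 150/60 = 2.5
Step 3: 100-fold → factor 100
Step 4: 100 μL brought to 0.25 mL → factor 250/100 = 2.5
Step 5: 100 μL brought to 400 μL → factor 400/100 = 4
Step 6: 400 μL + 2000 μL = 2400 μL total → factor 2400/400 = 6
Step 7: 12-fold → factor 12
Overall dilution factor = 2 × 2.5 × 100 × 2.5 × 4 × 6 × 12 = 3.6 × 10^5
Final = 2.00 mg/mL / 3.6 × 10^5 = 5.556 × 10^-6 mg/mL = 5.56 ng/mL

5.56 ng/mL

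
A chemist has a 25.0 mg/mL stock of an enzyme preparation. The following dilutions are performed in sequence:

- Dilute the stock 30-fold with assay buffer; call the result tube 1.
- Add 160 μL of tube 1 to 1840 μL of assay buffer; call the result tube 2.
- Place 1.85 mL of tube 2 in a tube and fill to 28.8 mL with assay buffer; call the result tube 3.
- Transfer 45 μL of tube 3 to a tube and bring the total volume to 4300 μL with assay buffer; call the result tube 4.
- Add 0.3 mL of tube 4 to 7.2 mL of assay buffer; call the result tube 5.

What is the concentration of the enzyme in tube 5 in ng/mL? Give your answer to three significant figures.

Step 1: 30-fold → factor 30
Step 2: 160 μL + 1840 μL = 2000 μL total → factor 2000/160 = 12.5
Step 3: 1.85 mL brought to 28.8 mL → factor 28.8/1.85 = 15.568
Step 4: 45 μL brought to 4300 μL → factor 4300/45 = 95.556
Step 5: 0.3 mL + 7.2 mL = 7.5 mL total → factor 7.5/0.3 = 25
Overall dilution factor = 30 × 12.5 × 15.568 × 95.556 × 25 = 1.3946 × 10^7
Final = 25.0 mg/mL / 1.3946 × 10^7 = 1.793 × 10^-6 mg/mL = 1.79 ng/mL

1.79 ng/mL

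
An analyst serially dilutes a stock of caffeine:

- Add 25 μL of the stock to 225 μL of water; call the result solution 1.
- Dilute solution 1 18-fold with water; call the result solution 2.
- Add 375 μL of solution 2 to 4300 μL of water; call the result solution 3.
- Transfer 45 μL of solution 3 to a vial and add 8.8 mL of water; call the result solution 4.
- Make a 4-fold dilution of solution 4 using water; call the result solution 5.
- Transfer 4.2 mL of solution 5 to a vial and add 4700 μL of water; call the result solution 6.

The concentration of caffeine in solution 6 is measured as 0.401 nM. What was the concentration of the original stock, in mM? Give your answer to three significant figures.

1.50 mM

Step 1: 25 μL + 225 μL = 250 μL total → factor 250/25 = 10
Step 2: 18-fold → factor 18
Step 3: 375 μL + 4300 μL = 4675 μL total → factor 4675/375 = 12.467
Step 4: 45 μL + 8.8 mL = 8845 μL total → factor 8845/45 = 196.56
Step 5: 4-fold → factor 4
Step 6: 4.2 mL + 4700 μL = 8.9 mL total → factor 8.9/4.2 = 2.119
Overall dilution factor = 10 × 18 × 12.467 × 196.56 × 4 × 2.119 = 3.7386 × 10^6
Stock = 0.401 nM × 3.7386 × 10^6 = 1.499 × 10^6 nM = 1.50 mM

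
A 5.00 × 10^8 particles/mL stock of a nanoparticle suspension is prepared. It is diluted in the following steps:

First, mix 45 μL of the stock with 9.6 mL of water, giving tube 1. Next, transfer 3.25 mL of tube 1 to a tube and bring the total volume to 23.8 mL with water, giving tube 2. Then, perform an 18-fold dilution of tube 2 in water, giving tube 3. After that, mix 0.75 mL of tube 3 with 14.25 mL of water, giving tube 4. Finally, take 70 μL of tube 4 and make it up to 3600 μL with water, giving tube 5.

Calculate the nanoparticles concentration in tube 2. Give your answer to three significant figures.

3.19 × 10^5 particles/mL

Step 1: 45 μL + 9.6 mL = 9645 μL total → factor 9645/45 = 214.33
Step 2: 3.25 mL brought to 23.8 mL → factor 23.8/3.25 = 7.3231
Dilution factor through tube 2 = 214.33 × 7.3231 = 1569.6
[tube 2] = 5.00 × 10^8 particles/mL / 1569.6 = 3.19 × 10^5 particles/mL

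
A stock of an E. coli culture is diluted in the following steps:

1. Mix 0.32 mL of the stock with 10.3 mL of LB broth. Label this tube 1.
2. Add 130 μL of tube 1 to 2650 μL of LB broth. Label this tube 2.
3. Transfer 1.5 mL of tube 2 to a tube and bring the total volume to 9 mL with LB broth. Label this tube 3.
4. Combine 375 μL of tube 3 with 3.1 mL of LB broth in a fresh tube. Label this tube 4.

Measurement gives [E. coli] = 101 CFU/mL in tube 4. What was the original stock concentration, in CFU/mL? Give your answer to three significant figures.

Step 1: 0.32 mL + 10.3 mL = 10.62 mL total → factor 10.62/0.32 = 33.188
Step 2: 130 μL + 2650 μL = 2780 μL total → factor 2780/130 = 21.385
Step 3: 1.5 mL brought to 9 mL → factor 9/1.5 = 6
Step 4: 375 μL + 3.1 mL = 3475 μL total → factor 3475/375 = 9.2667
Overall dilution factor = 33.188 × 21.385 × 6 × 9.2667 = 39459
Stock = 101 CFU/mL × 39459 = 3.99 × 10^6 CFU/mL

3.99 × 10^6 CFU/mL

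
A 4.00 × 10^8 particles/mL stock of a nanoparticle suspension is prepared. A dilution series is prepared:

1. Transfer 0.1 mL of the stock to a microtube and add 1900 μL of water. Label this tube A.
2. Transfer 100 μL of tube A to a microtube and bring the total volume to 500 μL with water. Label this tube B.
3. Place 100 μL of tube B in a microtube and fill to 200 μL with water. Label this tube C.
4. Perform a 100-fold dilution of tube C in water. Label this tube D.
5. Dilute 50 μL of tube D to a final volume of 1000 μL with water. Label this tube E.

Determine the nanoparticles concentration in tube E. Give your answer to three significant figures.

1.00 × 10^3 particles/mL

Step 1: 0.1 mL + 1900 μL = 2 mL total → factor 2/0.1 = 20
Step 2: 100 μL brought to 500 μL → factor 500/100 = 5
Step 3: 100 μL brought to 200 μL → factor 200/100 = 2
Step 4: 100-fold → factor 100
Step 5: 50 μL brought to 1000 μL → factor 1000/50 = 20
Overall dilution factor = 20 × 5 × 2 × 100 × 20 = 4 × 10^5
Final = 4.00 × 10^8 particles/mL / 4 × 10^5 = 1.00 × 10^3 particles/mL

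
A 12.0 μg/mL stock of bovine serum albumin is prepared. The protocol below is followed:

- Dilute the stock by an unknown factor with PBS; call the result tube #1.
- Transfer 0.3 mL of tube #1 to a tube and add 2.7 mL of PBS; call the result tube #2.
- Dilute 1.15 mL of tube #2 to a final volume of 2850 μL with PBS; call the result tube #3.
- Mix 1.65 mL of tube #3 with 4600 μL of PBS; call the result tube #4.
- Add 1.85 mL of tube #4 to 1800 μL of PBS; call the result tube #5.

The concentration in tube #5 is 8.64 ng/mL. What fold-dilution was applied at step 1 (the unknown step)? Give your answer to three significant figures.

7.50-fold

Step 1: unknown factor x
Step 2: 0.3 mL + 2.7 mL = 3 mL total → factor 3/0.3 = 10
Step 3: 1.15 mL brought to 2850 μL → factor 2.85/1.15 = 2.4783
Step 4: 1.65 mL + 4600 μL = 6.25 mL total → factor 6.25/1.65 = 3.7879
Step 5: 1.85 mL + 1800 μL = 3.65 mL total → factor 3.65/1.85 = 1.973
Product of known-step factors = 185.21
Overall factor = 12.0 μg/mL / (8.64 ng/mL) = 1388.9
x = 1388.9 / 185.21 = 7.50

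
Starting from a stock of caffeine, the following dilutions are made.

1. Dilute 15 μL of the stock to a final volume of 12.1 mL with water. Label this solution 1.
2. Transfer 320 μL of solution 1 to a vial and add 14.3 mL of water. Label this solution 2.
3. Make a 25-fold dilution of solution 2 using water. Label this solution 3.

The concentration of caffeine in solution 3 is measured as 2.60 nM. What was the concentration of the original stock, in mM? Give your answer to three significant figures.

2.40 mM

Step 1: 15 μL brought to 12.1 mL → factor 12100/15 = 806.67
Step 2: 320 μL + 14.3 mL = 14620 μL total → factor 14620/320 = 45.688
Step 3: 25-fold → factor 25
Overall dilution factor = 806.67 × 45.688 × 25 = 9.2136 × 10^5
Stock = 2.60 nM × 9.2136 × 10^5 = 2.396 × 10^6 nM = 2.40 mM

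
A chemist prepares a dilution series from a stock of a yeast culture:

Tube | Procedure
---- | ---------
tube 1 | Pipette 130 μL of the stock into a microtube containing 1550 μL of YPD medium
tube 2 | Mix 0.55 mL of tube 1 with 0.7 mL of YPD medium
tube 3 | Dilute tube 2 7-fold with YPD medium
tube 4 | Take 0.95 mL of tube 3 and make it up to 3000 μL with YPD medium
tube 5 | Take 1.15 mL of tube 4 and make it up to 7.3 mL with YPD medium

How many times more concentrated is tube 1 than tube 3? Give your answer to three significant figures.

15.9

Step 1: 130 μL + 1550 μL = 1680 μL total → factor 1680/130 = 12.923
Step 2: 0.55 mL + 0.7 mL = 1.25 mL total → factor 1.25/0.55 = 2.2727
Step 3: 7-fold → factor 7
Dilution factor to tube 1 = 12.923; to tube 3 = 205.59
[tube 1]/[tube 3] = (factor to tube 3)/(factor to tube 1) = 205.59/12.923 = 15.9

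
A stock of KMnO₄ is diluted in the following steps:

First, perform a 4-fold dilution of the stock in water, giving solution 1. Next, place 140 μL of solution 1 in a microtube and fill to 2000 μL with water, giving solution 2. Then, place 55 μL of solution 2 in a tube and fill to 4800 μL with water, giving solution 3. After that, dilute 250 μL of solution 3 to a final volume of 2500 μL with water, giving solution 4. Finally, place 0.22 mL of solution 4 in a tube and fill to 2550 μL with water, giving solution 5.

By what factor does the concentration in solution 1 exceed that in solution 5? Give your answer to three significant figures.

Step 1: 4-fold → factor 4
Step 2: 140 μL brought to 2000 μL → factor 2000/140 = 14.286
Step 3: 55 μL brought to 4800 μL → factor 4800/55 = 87.273
Step 4: 250 μL brought to 2500 μL → factor 2500/250 = 10
Step 5: 0.22 mL brought to 2550 μL → factor 2.55/0.22 = 11.591
Dilution factor to solution 1 = 4; to solution 5 = 5.7804 × 10^5
[solution 1]/[solution 5] = (factor to solution 5)/(factor to solution 1) = 5.7804 × 10^5/4 = 1.45 × 10^5

1.45 × 10^5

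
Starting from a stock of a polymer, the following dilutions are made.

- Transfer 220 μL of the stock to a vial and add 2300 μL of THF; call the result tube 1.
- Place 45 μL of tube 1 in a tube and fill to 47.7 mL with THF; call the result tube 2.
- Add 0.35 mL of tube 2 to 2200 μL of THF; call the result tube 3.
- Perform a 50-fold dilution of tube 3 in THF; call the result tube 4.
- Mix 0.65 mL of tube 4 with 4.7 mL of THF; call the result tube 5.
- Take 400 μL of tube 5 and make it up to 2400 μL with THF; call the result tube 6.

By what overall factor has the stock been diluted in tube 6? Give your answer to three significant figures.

2.18 × 10^8

Step 1: 220 μL + 2300 μL = 2520 μL total → factor 2520/220 = 11.455
Step 2: 45 μL brought to 47.7 mL → factor 47700/45 = 1060
Step 3: 0.35 mL + 2200 μL = 2.55 mL total → factor 2.55/0.35 = 7.2857
Step 4: 50-fold → factor 50
Step 5: 0.65 mL + 4.7 mL = 5.35 mL total → factor 5.35/0.65 = 8.2308
Step 6: 400 μL brought to 2400 μL → factor 2400/400 = 6
Overall dilution factor = 11.455 × 1060 × 7.2857 × 50 × 8.2308 × 6 = 2.1843 × 10^8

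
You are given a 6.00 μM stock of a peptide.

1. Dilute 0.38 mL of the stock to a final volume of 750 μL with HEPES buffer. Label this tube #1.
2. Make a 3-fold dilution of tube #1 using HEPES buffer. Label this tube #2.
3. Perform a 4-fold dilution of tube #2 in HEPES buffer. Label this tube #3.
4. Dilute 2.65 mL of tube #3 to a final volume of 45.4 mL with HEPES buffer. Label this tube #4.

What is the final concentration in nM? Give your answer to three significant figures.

Step 1: 0.38 mL brought to 750 μL → factor 0.75/0.38 = 1.9737
Step 2: 3-fold → factor 3
Step 3: 4-fold → factor 4
Step 4: 2.65 mL brought to 45.4 mL → factor 45.4/2.65 = 17.132
Overall dilution factor = 1.9737 × 3 × 4 × 17.132 = 405.76
Final = 6.00 μM / 405.76 = 0.01479 μM = 14.8 nM

14.8 nM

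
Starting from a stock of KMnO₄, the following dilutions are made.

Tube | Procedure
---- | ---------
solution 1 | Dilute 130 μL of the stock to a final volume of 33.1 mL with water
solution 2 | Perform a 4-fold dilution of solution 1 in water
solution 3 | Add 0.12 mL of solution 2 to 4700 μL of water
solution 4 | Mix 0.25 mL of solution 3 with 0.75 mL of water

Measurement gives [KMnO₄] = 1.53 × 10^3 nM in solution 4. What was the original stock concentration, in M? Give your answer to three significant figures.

0.250 M

Step 1: 130 μL brought to 33.1 mL → factor 33100/130 = 254.62
Step 2: 4-fold → factor 4
Step 3: 0.12 mL + 4700 μL = 4.82 mL total → factor 4.82/0.12 = 40.167
Step 4: 0.25 mL + 0.75 mL = 1 mL total → factor 1/0.25 = 4
Overall dilution factor = 254.62 × 4 × 40.167 × 4 = 1.6363 × 10^5
Stock = 1.53 × 10^3 nM × 1.6363 × 10^5 = 2.504 × 10^8 nM = 0.250 M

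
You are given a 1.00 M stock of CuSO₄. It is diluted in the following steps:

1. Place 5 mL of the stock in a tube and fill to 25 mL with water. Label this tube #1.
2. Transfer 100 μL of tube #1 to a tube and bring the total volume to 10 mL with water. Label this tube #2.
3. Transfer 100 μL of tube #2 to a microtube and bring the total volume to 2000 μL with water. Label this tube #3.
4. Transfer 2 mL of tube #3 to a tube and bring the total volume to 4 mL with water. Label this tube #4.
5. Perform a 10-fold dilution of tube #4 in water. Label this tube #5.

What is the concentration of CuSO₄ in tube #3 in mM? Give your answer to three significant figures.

0.100 mM

Step 1: 5 mL brought to 25 mL → factor 25/5 = 5
Step 2: 100 μL brought to 10 mL → factor 10000/100 = 100
Step 3: 100 μL brought to 2000 μL → factor 2000/100 = 20
Dilution factor through tube #3 = 5 × 100 × 20 = 10000
[tube #3] = 1.00 M / 10000 = 0.0001000 M = 0.100 mM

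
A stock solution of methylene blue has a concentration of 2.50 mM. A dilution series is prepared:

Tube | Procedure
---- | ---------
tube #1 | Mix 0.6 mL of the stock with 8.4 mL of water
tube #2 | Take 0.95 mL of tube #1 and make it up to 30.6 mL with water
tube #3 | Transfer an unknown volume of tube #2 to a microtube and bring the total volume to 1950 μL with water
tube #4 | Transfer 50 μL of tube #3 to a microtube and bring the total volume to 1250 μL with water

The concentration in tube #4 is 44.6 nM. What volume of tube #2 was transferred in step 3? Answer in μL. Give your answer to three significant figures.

Step 1: 0.6 mL + 8.4 mL = 9 mL total → factor 9/0.6 = 15
Step 2: 0.95 mL brought to 30.6 mL → factor 30.6/0.95 = 32.211
Step 3: v brought to 1950 μL → factor = 1950 μL/v
Step 4: 50 μL brought to 1250 μL → factor 1250/50 = 25
Product of known-step factors = 12079
Overall factor = 2.50 mM / (44.6 nM) = 56054
Step-3 factor = 56054 / 12079 = 4.6406
v = 1950 μL / 4.6406 = 420 μL

420 μL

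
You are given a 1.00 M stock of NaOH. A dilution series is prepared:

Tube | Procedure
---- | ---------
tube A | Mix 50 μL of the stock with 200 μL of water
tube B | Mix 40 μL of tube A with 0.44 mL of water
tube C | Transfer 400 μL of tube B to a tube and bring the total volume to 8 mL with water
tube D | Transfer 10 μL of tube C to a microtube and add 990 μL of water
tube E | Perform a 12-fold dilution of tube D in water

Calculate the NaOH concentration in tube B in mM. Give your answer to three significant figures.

Step 1: 50 μL + 200 μL = 250 μL total → factor 250/50 = 5
Step 2: 40 μL + 0.44 mL = 480 μL total → factor 480/40 = 12
Dilution factor through tube B = 5 × 12 = 60
[tube B] = 1.00 M / 60 = 0.01667 M = 16.7 mM

16.7 mM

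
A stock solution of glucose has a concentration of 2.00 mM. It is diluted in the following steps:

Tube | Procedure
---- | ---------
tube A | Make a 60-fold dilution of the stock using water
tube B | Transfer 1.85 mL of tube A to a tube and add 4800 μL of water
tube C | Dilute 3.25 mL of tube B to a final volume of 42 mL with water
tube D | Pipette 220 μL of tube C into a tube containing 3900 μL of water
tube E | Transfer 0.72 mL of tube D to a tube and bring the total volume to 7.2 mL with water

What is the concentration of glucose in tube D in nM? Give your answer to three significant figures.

38.3 nM

Step 1: 60-fold → factor 60
Step 2: 1.85 mL + 4800 μL = 6.65 mL total → factor 6.65/1.85 = 3.5946
Step 3: 3.25 mL brought to 42 mL → factor 42/3.25 = 12.923
Step 4: 220 μL + 3900 μL = 4120 μL total → factor 4120/220 = 18.727
Dilution factor through tube D = 60 × 3.5946 × 12.923 × 18.727 = 52197
[tube D] = 2.00 mM / 52197 = 3.832 × 10^-5 mM = 38.3 nM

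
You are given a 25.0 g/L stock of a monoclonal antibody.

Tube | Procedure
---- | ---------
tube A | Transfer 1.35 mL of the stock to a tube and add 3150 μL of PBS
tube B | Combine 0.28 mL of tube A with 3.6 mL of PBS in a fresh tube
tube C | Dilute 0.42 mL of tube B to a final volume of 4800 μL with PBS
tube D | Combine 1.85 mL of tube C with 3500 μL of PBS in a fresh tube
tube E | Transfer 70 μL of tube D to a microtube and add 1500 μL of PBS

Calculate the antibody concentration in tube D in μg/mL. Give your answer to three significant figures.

16.4 μg/mL

Step 1: 1.35 mL + 3150 μL = 4.5 mL total → factor 4.5/1.35 = 3.3333
Step 2: 0.28 mL + 3.6 mL = 3.88 mL total → factor 3.88/0.28 = 13.857
Step 3: 0.42 mL brought to 4800 μL → factor 4.8/0.42 = 11.429
Step 4: 1.85 mL + 3500 μL = 5.35 mL total → factor 5.35/1.85 = 2.8919
Dilution factor through tube D = 3.3333 × 13.857 × 11.429 × 2.8919 = 1526.6
[tube D] = 25.0 g/L / 1526.6 = 0.01638 g/L = 16.4 μg/mL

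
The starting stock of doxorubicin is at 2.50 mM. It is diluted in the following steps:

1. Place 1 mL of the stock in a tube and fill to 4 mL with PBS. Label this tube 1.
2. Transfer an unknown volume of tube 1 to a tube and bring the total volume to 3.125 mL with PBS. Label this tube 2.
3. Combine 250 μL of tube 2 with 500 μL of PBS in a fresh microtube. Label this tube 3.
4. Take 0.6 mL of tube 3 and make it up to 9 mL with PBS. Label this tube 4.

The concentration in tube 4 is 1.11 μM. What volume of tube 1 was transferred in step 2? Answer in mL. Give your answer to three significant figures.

Step 1: 1 mL brought to 4 mL → factor 4/1 = 4
Step 2: v brought to 3.125 mL → factor = 3.125 mL/v
Step 3: 250 μL + 500 μL = 750 μL total → factor 750/250 = 3
Step 4: 0.6 mL brought to 9 mL → factor 9/0.6 = 15
Product of known-step factors = 180
Overall factor = 2.50 mM / (1.11 μM) = 2252.3
Step-2 factor = 2252.3 / 180 = 12.513
v = 3.125 mL / 12.513 = 0.250 mL

0.250 mL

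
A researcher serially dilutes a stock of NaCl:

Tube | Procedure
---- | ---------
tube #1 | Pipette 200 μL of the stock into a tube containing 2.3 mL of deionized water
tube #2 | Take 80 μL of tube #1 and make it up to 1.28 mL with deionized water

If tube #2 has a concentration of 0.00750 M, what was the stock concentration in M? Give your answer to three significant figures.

Step 1: 200 μL + 2.3 mL = 2500 μL total → factor 2500/200 = 12.5
Step 2: 80 μL brought to 1.28 mL → factor 1280/80 = 16
Overall dilution factor = 12.5 × 16 = 200
Stock = 0.00750 M × 200 = 1.50 M

1.50 M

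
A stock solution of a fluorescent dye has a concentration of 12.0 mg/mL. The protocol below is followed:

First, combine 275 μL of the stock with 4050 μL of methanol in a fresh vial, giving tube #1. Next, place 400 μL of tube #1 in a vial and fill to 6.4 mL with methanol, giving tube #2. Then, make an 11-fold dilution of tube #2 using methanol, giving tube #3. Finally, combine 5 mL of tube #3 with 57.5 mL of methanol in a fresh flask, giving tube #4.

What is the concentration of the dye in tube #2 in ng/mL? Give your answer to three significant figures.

Step 1: 275 μL + 4050 μL = 4325 μL total → factor 4325/275 = 15.727
Step 2: 400 μL brought to 6.4 mL → factor 6400/400 = 16
Dilution factor through tube #2 = 15.727 × 16 = 251.64
[tube #2] = 12.0 mg/mL / 251.64 = 0.04769 mg/mL = 4.77 × 10^4 ng/mL

4.77 × 10^4 ng/mL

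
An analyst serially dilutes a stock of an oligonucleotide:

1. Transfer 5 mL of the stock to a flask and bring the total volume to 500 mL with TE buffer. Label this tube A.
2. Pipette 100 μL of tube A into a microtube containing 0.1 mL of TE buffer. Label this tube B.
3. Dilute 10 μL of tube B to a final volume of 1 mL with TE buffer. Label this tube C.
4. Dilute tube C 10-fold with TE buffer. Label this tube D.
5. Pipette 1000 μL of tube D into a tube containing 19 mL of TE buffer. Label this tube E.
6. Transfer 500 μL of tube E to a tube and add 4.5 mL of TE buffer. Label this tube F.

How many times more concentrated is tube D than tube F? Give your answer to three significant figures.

Step 1: 5 mL brought to 500 mL → factor 500/5 = 100
Step 2: 100 μL + 0.1 mL = 200 μL total → factor 200/100 = 2
Step 3: 10 μL brought to 1 mL → factor 1000/10 = 100
Step 4: 10-fold → factor 10
Step 5: 1000 μL + 19 mL = 20000 μL total → factor 20000/1000 = 20
Step 6: 500 μL + 4.5 mL = 5000 μL total → factor 5000/500 = 10
Dilution factor to tube D = 2 × 10^5; to tube F = 4 × 10^7
[tube D]/[tube F] = (factor to tube F)/(factor to tube D) = 4 × 10^7/2 × 10^5 = 200

200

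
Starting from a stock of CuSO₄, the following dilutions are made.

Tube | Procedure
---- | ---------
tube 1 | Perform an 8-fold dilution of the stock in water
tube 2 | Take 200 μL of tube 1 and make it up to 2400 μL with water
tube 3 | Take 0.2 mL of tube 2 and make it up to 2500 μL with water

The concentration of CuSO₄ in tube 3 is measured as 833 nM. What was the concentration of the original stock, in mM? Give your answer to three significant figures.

Step 1: 8-fold → factor 8
Step 2: 200 μL brought to 2400 μL → factor 2400/200 = 12
Step 3: 0.2 mL brought to 2500 μL → factor 2.5/0.2 = 12.5
Overall dilution factor = 8 × 12 × 12.5 = 1200
Stock = 833 nM × 1200 = 9.996 × 10^5 nM = 1.00 mM

1.00 mM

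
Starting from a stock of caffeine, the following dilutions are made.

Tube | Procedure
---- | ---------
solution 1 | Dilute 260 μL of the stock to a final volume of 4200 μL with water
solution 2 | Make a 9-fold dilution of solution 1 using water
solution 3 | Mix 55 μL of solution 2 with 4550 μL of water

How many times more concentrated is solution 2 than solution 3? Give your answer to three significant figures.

83.7

Step 1: 260 μL brought to 4200 μL → factor 4200/260 = 16.154
Step 2: 9-fold → factor 9
Step 3: 55 μL + 4550 μL = 4605 μL total → factor 4605/55 = 83.727
Dilution factor to solution 2 = 145.38; to solution 3 = 12173
[solution 2]/[solution 3] = (factor to solution 3)/(factor to solution 2) = 12173/145.38 = 83.7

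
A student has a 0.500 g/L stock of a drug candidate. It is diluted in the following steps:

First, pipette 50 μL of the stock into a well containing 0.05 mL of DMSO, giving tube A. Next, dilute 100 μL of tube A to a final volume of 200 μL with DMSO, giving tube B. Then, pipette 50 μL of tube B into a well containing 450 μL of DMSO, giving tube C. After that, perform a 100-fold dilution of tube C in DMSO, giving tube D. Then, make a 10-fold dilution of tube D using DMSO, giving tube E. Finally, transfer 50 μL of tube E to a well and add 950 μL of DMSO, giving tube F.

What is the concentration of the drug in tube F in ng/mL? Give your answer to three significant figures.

Step 1: 50 μL + 0.05 mL = 100 μL total → factor 100/50 = 2
Step 2: 100 μL brought to 200 μL → factor 200/100 = 2
Step 3: 50 μL + 450 μL = 500 μL total → factor 500/50 = 10
Step 4: 100-fold → factor 100
Step 5: 10-fold → factor 10
Step 6: 50 μL + 950 μL = 1000 μL total → factor 1000/50 = 20
Overall dilution factor = 2 × 2 × 10 × 100 × 10 × 20 = 8 × 10^5
Final = 0.500 g/L / 8 × 10^5 = 6.250 × 10^-7 g/L = 0.625 ng/mL

0.625 ng/mL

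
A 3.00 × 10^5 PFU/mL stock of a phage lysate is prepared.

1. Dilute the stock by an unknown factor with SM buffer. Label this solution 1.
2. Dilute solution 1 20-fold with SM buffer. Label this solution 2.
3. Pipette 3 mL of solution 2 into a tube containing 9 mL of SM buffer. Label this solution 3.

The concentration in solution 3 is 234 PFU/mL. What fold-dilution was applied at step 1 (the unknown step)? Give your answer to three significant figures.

Step 1: unknown factor x
Step 2: 20-fold → factor 20
Step 3: 3 mL + 9 mL = 12 mL total → factor 12/3 = 4
Product of known-step factors = 80
Overall factor = 3.00 × 10^5 PFU/mL / (234 PFU/mL) = 1282.1
x = 1282.1 / 80 = 16.0

16.0-fold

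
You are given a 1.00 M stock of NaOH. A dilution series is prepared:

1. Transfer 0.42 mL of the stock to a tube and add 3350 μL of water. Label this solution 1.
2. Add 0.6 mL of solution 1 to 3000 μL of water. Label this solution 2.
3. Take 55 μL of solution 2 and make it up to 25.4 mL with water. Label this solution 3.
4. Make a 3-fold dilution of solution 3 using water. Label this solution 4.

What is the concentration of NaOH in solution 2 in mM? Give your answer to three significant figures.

Step 1: 0.42 mL + 3350 μL = 3.77 mL total → factor 3.77/0.42 = 8.9762
Step 2: 0.6 mL + 3000 μL = 3.6 mL total → factor 3.6/0.6 = 6
Dilution factor through solution 2 = 8.9762 × 6 = 53.857
[solution 2] = 1.00 M / 53.857 = 0.01857 M = 18.6 mM

18.6 mM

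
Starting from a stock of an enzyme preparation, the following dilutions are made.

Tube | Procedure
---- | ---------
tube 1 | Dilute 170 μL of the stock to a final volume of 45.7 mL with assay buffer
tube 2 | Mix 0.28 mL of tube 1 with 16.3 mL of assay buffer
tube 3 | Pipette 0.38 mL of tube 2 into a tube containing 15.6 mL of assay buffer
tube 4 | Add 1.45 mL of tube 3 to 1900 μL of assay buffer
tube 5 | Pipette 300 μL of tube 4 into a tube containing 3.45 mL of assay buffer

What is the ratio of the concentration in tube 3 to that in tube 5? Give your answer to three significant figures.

Step 1: 170 μL brought to 45.7 mL → factor 45700/170 = 268.82
Step 2: 0.28 mL + 16.3 mL = 16.58 mL total → factor 16.58/0.28 = 59.214
Step 3: 0.38 mL + 15.6 mL = 15.98 mL total → factor 15.98/0.38 = 42.053
Step 4: 1.45 mL + 1900 μL = 3.35 mL total → factor 3.35/1.45 = 2.3103
Step 5: 300 μL + 3.45 mL = 3750 μL total → factor 3750/300 = 12.5
Dilution factor to tube 3 = 6.694 × 10^5; to tube 5 = 1.9332 × 10^7
[tube 3]/[tube 5] = (factor to tube 5)/(factor to tube 3) = 1.9332 × 10^7/6.694 × 10^5 = 28.9

28.9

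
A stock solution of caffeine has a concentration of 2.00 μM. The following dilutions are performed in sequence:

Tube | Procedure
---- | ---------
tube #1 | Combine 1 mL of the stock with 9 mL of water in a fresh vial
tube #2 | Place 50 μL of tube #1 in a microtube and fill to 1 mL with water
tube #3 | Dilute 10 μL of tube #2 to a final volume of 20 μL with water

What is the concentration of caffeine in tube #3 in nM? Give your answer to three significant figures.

Step 1: 1 mL + 9 mL = 10 mL total → factor 10/1 = 10
Step 2: 50 μL brought to 1 mL → factor 1000/50 = 20
Step 3: 10 μL brought to 20 μL → factor 20/10 = 2
Overall dilution factor = 10 × 20 × 2 = 400
Final = 2.00 μM / 400 = 0.005000 μM = 5.00 nM

5.00 nM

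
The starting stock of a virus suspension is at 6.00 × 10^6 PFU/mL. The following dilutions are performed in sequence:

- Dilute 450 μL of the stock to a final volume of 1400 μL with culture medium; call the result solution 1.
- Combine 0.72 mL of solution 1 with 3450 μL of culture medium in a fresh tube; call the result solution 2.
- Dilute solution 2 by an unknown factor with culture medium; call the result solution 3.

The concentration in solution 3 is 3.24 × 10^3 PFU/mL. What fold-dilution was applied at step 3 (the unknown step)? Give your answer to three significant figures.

Step 1: 450 μL brought to 1400 μL → factor 1400/450 = 3.1111
Step 2: 0.72 mL + 3450 μL = 4.17 mL total → factor 4.17/0.72 = 5.7917
Step 3: unknown factor x
Product of known-step factors = 18.019
Overall factor = 6.00 × 10^6 PFU/mL / (3.24 × 10^3 PFU/mL) = 1851.9
x = 1851.9 / 18.019 = 103

103-fold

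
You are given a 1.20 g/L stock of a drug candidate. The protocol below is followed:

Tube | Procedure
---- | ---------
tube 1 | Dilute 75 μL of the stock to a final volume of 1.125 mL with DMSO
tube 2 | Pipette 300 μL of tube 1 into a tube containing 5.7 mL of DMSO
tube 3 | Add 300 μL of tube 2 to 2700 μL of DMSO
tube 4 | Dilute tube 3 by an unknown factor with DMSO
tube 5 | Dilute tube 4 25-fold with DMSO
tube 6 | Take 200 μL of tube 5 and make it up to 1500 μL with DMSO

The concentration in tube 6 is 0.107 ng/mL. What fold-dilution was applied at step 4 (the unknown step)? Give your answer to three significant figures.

Step 1: 75 μL brought to 1.125 mL → factor 1125/75 = 15
Step 2: 300 μL + 5.7 mL = 6000 μL total → factor 6000/300 = 20
Step 3: 300 μL + 2700 μL = 3000 μL total → factor 3000/300 = 10
Step 4: unknown factor x
Step 5: 25-fold → factor 25
Step 6: 200 μL brought to 1500 μL → factor 1500/200 = 7.5
Product of known-step factors = 5.625 × 10^5
Overall factor = 1.20 g/L / (0.107 ng/mL) = 1.1215 × 10^7
x = 1.1215 × 10^7 / 5.625 × 10^5 = 19.9

19.9-fold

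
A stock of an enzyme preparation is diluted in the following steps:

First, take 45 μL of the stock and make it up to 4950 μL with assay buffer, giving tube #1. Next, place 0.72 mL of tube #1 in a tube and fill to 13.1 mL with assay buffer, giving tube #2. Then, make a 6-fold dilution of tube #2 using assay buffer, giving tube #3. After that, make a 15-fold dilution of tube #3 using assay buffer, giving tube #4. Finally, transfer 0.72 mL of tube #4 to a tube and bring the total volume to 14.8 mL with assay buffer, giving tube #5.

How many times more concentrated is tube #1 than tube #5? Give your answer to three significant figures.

Step 1: 45 μL brought to 4950 μL → factor 4950/45 = 110
Step 2: 0.72 mL brought to 13.1 mL → factor 13.1/0.72 = 18.194
Step 3: 6-fold → factor 6
Step 4: 15-fold → factor 15
Step 5: 0.72 mL brought to 14.8 mL → factor 14.8/0.72 = 20.556
Dilution factor to tube #1 = 110; to tube #5 = 3.7026 × 10^6
[tube #1]/[tube #5] = (factor to tube #5)/(factor to tube #1) = 3.7026 × 10^6/110 = 3.37 × 10^4

3.37 × 10^4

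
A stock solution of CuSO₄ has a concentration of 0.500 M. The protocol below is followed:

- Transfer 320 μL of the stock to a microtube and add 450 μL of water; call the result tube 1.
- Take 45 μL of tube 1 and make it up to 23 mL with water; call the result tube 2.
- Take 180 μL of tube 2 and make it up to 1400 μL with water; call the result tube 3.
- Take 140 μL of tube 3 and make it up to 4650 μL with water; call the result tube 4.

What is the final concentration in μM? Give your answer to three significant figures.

Step 1: 320 μL + 450 μL = 770 μL total → factor 770/320 = 2.4062
Step 2: 45 μL brought to 23 mL → factor 23000/45 = 511.11
Step 3: 180 μL brought to 1400 μL → factor 1400/180 = 7.7778
Step 4: 140 μL brought to 4650 μL → factor 4650/140 = 33.214
Overall dilution factor = 2.4062 × 511.11 × 7.7778 × 33.214 = 3.1771 × 10^5
Final = 0.500 M / 3.1771 × 10^5 = 1.574 × 10^-6 M = 1.57 μM

1.57 μM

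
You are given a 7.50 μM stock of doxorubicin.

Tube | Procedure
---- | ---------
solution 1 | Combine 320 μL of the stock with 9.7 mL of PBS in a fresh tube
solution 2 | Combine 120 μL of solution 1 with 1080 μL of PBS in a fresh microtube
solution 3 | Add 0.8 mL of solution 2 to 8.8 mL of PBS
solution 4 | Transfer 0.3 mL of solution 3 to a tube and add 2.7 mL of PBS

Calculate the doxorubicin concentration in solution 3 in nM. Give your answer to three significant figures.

Step 1: 320 μL + 9.7 mL = 10020 μL total → factor 10020/320 = 31.312
Step 2: 120 μL + 1080 μL = 1200 μL total → factor 1200/120 = 10
Step 3: 0.8 mL + 8.8 mL = 9.6 mL total → factor 9.6/0.8 = 12
Dilution factor through solution 3 = 31.312 × 10 × 12 = 3757.5
[solution 3] = 7.50 μM / 3757.5 = 0.001996 μM = 2.00 nM

2.00 nM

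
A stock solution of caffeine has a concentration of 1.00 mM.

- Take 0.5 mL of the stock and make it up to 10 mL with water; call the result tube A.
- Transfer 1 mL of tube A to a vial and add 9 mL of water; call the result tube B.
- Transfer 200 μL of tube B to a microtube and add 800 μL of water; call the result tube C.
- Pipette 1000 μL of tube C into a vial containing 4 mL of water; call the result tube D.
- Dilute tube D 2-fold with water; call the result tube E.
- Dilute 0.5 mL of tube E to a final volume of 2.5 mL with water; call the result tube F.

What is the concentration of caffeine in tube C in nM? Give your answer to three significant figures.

Step 1: 0.5 mL brought to 10 mL → factor 10/0.5 = 20
Step 2: 1 mL + 9 mL = 10 mL total → factor 10/1 = 10
Step 3: 200 μL + 800 μL = 1000 μL total → factor 1000/200 = 5
Dilution factor through tube C = 20 × 10 × 5 = 1000
[tube C] = 1.00 mM / 1000 = 0.001000 mM = 1.00 × 10^3 nM

1.00 × 10^3 nM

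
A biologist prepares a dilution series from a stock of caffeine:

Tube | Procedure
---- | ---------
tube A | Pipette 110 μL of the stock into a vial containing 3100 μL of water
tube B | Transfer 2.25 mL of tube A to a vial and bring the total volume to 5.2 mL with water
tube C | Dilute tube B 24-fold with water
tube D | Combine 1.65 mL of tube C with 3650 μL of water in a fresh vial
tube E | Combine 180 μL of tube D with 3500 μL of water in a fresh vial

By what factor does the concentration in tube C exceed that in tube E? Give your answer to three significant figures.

65.7

Step 1: 110 μL + 3100 μL = 3210 μL total → factor 3210/110 = 29.182
Step 2: 2.25 mL brought to 5.2 mL → factor 5.2/2.25 = 2.3111
Step 3: 24-fold → factor 24
Step 4: 1.65 mL + 3650 μL = 5.3 mL total → factor 5.3/1.65 = 3.2121
Step 5: 180 μL + 3500 μL = 3680 μL total → factor 3680/180 = 20.444
Dilution factor to tube C = 1618.6; to tube E = 1.0629 × 10^5
[tube C]/[tube E] = (factor to tube E)/(factor to tube C) = 1.0629 × 10^5/1618.6 = 65.7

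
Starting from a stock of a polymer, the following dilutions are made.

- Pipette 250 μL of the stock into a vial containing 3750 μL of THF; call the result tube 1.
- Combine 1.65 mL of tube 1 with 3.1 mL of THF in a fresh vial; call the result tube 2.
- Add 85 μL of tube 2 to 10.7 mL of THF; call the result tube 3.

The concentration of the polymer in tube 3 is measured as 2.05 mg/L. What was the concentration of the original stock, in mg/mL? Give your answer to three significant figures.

Step 1: 250 μL + 3750 μL = 4000 μL total → factor 4000/250 = 16
Step 2: 1.65 mL + 3.1 mL = 4.75 mL total → factor 4.75/1.65 = 2.8788
Step 3: 85 μL + 10.7 mL = 10785 μL total → factor 10785/85 = 126.88
Overall dilution factor = 16 × 2.8788 × 126.88 = 5844.3
Stock = 2.05 mg/L × 5844.3 = 1.198 × 10^4 mg/L = 12.0 mg/mL

12.0 mg/mL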